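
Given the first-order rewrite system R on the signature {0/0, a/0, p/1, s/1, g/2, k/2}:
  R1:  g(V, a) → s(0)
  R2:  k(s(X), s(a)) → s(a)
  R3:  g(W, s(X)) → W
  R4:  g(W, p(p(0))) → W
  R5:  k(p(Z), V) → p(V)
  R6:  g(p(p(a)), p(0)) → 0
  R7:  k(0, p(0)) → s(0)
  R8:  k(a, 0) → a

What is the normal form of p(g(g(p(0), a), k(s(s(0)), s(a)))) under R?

p(s(0))

1. p(g(g(p(0), a), k(s(s(0)), s(a))))  →  p(g(s(0), k(s(s(0)), s(a))))   [R1 at 1.1]
2. p(g(s(0), k(s(s(0)), s(a))))  →  p(g(s(0), s(a)))   [R2 at 1.2]
3. p(g(s(0), s(a)))  →  p(s(0))   [R3 at 1]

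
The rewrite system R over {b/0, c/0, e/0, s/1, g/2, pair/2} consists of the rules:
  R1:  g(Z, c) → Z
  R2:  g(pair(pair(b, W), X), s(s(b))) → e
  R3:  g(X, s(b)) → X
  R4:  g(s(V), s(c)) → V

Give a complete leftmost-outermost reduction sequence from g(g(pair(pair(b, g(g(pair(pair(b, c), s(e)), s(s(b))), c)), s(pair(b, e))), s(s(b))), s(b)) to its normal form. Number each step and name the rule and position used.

1. g(g(pair(pair(b, g(g(pair(pair(b, c), s(e)), s(s(b))), c)), s(pair(b, e))), s(s(b))), s(b))  →  g(pair(pair(b, g(g(pair(pair(b, c), s(e)), s(s(b))), c)), s(pair(b, e))), s(s(b)))   [R3 at ε]
2. g(pair(pair(b, g(g(pair(pair(b, c), s(e)), s(s(b))), c)), s(pair(b, e))), s(s(b)))  →  e   [R2 at ε]

e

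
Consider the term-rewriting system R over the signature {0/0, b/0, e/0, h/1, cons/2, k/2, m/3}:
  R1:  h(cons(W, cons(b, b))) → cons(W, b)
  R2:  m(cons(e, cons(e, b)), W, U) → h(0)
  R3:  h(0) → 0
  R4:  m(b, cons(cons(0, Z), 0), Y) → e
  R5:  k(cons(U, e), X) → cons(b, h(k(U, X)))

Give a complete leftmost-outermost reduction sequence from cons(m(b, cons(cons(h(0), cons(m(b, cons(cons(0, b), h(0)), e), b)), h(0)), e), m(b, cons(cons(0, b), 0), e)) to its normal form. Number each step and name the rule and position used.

cons(e, e)

1. cons(m(b, cons(cons(h(0), cons(m(b, cons(cons(0, b), h(0)), e), b)), h(0)), e), m(b, cons(cons(0, b), 0), e))  →  cons(m(b, cons(cons(0, cons(m(b, cons(cons(0, b), h(0)), e), b)), h(0)), e), m(b, cons(cons(0, b), 0), e))   [R3 at 1.2.1.1]
2. cons(m(b, cons(cons(0, cons(m(b, cons(cons(0, b), h(0)), e), b)), h(0)), e), m(b, cons(cons(0, b), 0), e))  →  cons(m(b, cons(cons(0, cons(m(b, cons(cons(0, b), 0), e), b)), h(0)), e), m(b, cons(cons(0, b), 0), e))   [R3 at 1.2.1.2.1.2.2]
3. cons(m(b, cons(cons(0, cons(m(b, cons(cons(0, b), 0), e), b)), h(0)), e), m(b, cons(cons(0, b), 0), e))  →  cons(m(b, cons(cons(0, cons(e, b)), h(0)), e), m(b, cons(cons(0, b), 0), e))   [R4 at 1.2.1.2.1]
4. cons(m(b, cons(cons(0, cons(e, b)), h(0)), e), m(b, cons(cons(0, b), 0), e))  →  cons(m(b, cons(cons(0, cons(e, b)), 0), e), m(b, cons(cons(0, b), 0), e))   [R3 at 1.2.2]
5. cons(m(b, cons(cons(0, cons(e, b)), 0), e), m(b, cons(cons(0, b), 0), e))  →  cons(e, m(b, cons(cons(0, b), 0), e))   [R4 at 1]
6. cons(e, m(b, cons(cons(0, b), 0), e))  →  cons(e, e)   [R4 at 2]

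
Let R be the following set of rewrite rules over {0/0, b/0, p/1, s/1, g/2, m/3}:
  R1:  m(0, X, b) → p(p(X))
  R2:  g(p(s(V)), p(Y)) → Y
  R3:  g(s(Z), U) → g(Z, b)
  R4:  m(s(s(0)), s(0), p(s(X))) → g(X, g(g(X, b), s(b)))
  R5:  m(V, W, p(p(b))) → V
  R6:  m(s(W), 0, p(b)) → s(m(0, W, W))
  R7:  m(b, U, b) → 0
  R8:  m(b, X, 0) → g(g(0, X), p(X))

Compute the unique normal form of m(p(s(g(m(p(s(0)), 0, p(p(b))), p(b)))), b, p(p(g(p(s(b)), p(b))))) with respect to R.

1. m(p(s(g(m(p(s(0)), 0, p(p(b))), p(b)))), b, p(p(g(p(s(b)), p(b)))))  →  m(p(s(g(p(s(0)), p(b)))), b, p(p(g(p(s(b)), p(b)))))   [R5 at 1.1.1.1]
2. m(p(s(g(p(s(0)), p(b)))), b, p(p(g(p(s(b)), p(b)))))  →  m(p(s(b)), b, p(p(g(p(s(b)), p(b)))))   [R2 at 1.1.1]
3. m(p(s(b)), b, p(p(g(p(s(b)), p(b)))))  →  m(p(s(b)), b, p(p(b)))   [R2 at 3.1.1]
4. m(p(s(b)), b, p(p(b)))  →  p(s(b))   [R5 at ε]

p(s(b))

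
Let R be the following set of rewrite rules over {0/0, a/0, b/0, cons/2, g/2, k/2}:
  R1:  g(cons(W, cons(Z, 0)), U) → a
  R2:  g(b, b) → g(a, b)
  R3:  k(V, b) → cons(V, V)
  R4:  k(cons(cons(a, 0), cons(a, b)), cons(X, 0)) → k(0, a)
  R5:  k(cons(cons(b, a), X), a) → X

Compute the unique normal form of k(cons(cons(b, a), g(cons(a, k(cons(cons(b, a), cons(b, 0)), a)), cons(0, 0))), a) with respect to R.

a

1. k(cons(cons(b, a), g(cons(a, k(cons(cons(b, a), cons(b, 0)), a)), cons(0, 0))), a)  →  g(cons(a, k(cons(cons(b, a), cons(b, 0)), a)), cons(0, 0))   [R5 at ε]
2. g(cons(a, k(cons(cons(b, a), cons(b, 0)), a)), cons(0, 0))  →  g(cons(a, cons(b, 0)), cons(0, 0))   [R5 at 1.2]
3. g(cons(a, cons(b, 0)), cons(0, 0))  →  a   [R1 at ε]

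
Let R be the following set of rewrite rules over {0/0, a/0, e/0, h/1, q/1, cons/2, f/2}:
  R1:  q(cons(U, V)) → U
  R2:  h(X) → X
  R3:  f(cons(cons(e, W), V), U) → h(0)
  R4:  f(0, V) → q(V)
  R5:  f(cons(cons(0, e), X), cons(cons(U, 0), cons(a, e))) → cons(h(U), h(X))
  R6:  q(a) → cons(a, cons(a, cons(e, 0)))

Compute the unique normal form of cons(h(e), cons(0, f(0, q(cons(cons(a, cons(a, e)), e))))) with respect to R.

cons(e, cons(0, a))

1. cons(h(e), cons(0, f(0, q(cons(cons(a, cons(a, e)), e)))))  →  cons(e, cons(0, f(0, q(cons(cons(a, cons(a, e)), e)))))   [R2 at 1]
2. cons(e, cons(0, f(0, q(cons(cons(a, cons(a, e)), e)))))  →  cons(e, cons(0, q(q(cons(cons(a, cons(a, e)), e)))))   [R4 at 2.2]
3. cons(e, cons(0, q(q(cons(cons(a, cons(a, e)), e)))))  →  cons(e, cons(0, q(cons(a, cons(a, e)))))   [R1 at 2.2.1]
4. cons(e, cons(0, q(cons(a, cons(a, e)))))  →  cons(e, cons(0, a))   [R1 at 2.2]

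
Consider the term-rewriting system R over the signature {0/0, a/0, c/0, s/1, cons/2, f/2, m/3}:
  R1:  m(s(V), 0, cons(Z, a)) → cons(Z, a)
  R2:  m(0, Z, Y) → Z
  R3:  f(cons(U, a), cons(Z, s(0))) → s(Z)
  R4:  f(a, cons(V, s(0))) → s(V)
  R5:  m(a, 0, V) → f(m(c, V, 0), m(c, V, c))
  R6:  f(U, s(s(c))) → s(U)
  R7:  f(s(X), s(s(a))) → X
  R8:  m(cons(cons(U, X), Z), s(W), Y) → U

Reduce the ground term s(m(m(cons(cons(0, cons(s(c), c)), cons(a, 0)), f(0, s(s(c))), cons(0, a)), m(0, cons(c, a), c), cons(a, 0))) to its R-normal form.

1. s(m(m(cons(cons(0, cons(s(c), c)), cons(a, 0)), f(0, s(s(c))), cons(0, a)), m(0, cons(c, a), c), cons(a, 0)))  →  s(m(m(cons(cons(0, cons(s(c), c)), cons(a, 0)), s(0), cons(0, a)), m(0, cons(c, a), c), cons(a, 0)))   [R6 at 1.1.2]
2. s(m(m(cons(cons(0, cons(s(c), c)), cons(a, 0)), s(0), cons(0, a)), m(0, cons(c, a), c), cons(a, 0)))  →  s(m(0, m(0, cons(c, a), c), cons(a, 0)))   [R8 at 1.1]
3. s(m(0, m(0, cons(c, a), c), cons(a, 0)))  →  s(m(0, cons(c, a), c))   [R2 at 1]
4. s(m(0, cons(c, a), c))  →  s(cons(c, a))   [R2 at 1]

s(cons(c, a))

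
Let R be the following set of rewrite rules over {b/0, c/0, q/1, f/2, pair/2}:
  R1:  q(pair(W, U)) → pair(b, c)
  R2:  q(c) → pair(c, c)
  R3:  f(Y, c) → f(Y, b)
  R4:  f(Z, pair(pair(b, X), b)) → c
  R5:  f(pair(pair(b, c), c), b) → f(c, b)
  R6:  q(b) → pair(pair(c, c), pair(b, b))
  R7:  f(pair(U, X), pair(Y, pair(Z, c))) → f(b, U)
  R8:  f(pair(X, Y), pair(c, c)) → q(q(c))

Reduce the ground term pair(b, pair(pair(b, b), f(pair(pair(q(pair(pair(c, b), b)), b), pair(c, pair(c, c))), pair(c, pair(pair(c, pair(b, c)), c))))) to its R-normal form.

1. pair(b, pair(pair(b, b), f(pair(pair(q(pair(pair(c, b), b)), b), pair(c, pair(c, c))), pair(c, pair(pair(c, pair(b, c)), c)))))  →  pair(b, pair(pair(b, b), f(b, pair(q(pair(pair(c, b), b)), b))))   [R7 at 2.2]
2. pair(b, pair(pair(b, b), f(b, pair(q(pair(pair(c, b), b)), b))))  →  pair(b, pair(pair(b, b), f(b, pair(pair(b, c), b))))   [R1 at 2.2.2.1]
3. pair(b, pair(pair(b, b), f(b, pair(pair(b, c), b))))  →  pair(b, pair(pair(b, b), c))   [R4 at 2.2]

pair(b, pair(pair(b, b), c))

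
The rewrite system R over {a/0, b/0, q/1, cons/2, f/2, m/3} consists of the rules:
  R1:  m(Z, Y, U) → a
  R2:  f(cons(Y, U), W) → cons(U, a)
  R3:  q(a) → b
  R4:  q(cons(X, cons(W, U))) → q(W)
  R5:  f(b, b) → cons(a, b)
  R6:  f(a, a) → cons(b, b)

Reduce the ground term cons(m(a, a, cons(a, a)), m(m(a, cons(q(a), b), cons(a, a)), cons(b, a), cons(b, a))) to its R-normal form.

cons(a, a)

1. cons(m(a, a, cons(a, a)), m(m(a, cons(q(a), b), cons(a, a)), cons(b, a), cons(b, a)))  →  cons(a, m(m(a, cons(q(a), b), cons(a, a)), cons(b, a), cons(b, a)))   [R1 at 1]
2. cons(a, m(m(a, cons(q(a), b), cons(a, a)), cons(b, a), cons(b, a)))  →  cons(a, a)   [R1 at 2]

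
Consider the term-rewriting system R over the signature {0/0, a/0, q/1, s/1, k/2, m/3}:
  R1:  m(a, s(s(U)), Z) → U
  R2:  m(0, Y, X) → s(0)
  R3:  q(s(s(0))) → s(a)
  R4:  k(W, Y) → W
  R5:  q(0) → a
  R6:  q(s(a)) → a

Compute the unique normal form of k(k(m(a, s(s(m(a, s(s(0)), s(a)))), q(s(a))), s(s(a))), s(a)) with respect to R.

0

1. k(k(m(a, s(s(m(a, s(s(0)), s(a)))), q(s(a))), s(s(a))), s(a))  →  k(m(a, s(s(m(a, s(s(0)), s(a)))), q(s(a))), s(s(a)))   [R4 at ε]
2. k(m(a, s(s(m(a, s(s(0)), s(a)))), q(s(a))), s(s(a)))  →  m(a, s(s(m(a, s(s(0)), s(a)))), q(s(a)))   [R4 at ε]
3. m(a, s(s(m(a, s(s(0)), s(a)))), q(s(a)))  →  m(a, s(s(0)), s(a))   [R1 at ε]
4. m(a, s(s(0)), s(a))  →  0   [R1 at ε]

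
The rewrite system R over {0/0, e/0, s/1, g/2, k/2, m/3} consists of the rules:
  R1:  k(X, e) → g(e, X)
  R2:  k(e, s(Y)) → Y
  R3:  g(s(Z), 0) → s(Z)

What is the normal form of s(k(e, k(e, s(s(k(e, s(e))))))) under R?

1. s(k(e, k(e, s(s(k(e, s(e)))))))  →  s(k(e, s(k(e, s(e)))))   [R2 at 1.2]
2. s(k(e, s(k(e, s(e)))))  →  s(k(e, s(e)))   [R2 at 1]
3. s(k(e, s(e)))  →  s(e)   [R2 at 1]

s(e)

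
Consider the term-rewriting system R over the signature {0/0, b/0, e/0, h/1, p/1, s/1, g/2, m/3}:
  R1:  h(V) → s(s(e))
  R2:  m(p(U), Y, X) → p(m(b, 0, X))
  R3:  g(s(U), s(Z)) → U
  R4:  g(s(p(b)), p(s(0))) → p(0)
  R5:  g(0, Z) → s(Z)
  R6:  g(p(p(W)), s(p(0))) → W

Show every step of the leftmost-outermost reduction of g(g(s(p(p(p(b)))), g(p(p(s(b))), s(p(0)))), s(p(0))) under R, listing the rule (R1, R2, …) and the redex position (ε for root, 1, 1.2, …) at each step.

p(b)

1. g(g(s(p(p(p(b)))), g(p(p(s(b))), s(p(0)))), s(p(0)))  →  g(g(s(p(p(p(b)))), s(b)), s(p(0)))   [R6 at 1.2]
2. g(g(s(p(p(p(b)))), s(b)), s(p(0)))  →  g(p(p(p(b))), s(p(0)))   [R3 at 1]
3. g(p(p(p(b))), s(p(0)))  →  p(b)   [R6 at ε]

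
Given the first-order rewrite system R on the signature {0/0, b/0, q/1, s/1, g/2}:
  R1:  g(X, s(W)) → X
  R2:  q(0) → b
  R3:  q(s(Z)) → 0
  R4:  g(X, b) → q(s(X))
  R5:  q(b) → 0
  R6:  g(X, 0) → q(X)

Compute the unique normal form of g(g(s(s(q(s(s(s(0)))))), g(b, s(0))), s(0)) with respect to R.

0

1. g(g(s(s(q(s(s(s(0)))))), g(b, s(0))), s(0))  →  g(s(s(q(s(s(s(0)))))), g(b, s(0)))   [R1 at ε]
2. g(s(s(q(s(s(s(0)))))), g(b, s(0)))  →  g(s(s(0)), g(b, s(0)))   [R3 at 1.1.1]
3. g(s(s(0)), g(b, s(0)))  →  g(s(s(0)), b)   [R1 at 2]
4. g(s(s(0)), b)  →  q(s(s(s(0))))   [R4 at ε]
5. q(s(s(s(0))))  →  0   [R3 at ε]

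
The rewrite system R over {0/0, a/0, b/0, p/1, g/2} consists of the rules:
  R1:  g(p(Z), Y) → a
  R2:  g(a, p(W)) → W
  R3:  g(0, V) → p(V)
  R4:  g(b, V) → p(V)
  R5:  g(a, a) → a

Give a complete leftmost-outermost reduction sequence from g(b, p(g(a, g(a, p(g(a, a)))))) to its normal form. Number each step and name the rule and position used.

p(p(a))

1. g(b, p(g(a, g(a, p(g(a, a))))))  →  p(p(g(a, g(a, p(g(a, a))))))   [R4 at ε]
2. p(p(g(a, g(a, p(g(a, a))))))  →  p(p(g(a, g(a, a))))   [R2 at 1.1.2]
3. p(p(g(a, g(a, a))))  →  p(p(g(a, a)))   [R5 at 1.1.2]
4. p(p(g(a, a)))  →  p(p(a))   [R5 at 1.1]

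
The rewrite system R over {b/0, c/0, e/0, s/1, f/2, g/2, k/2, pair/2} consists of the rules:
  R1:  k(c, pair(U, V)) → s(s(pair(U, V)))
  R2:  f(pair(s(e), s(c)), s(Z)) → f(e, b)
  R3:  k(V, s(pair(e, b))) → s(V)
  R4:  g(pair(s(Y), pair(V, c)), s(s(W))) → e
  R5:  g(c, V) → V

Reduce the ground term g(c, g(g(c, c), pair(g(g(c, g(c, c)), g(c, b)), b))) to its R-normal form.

1. g(c, g(g(c, c), pair(g(g(c, g(c, c)), g(c, b)), b)))  →  g(g(c, c), pair(g(g(c, g(c, c)), g(c, b)), b))   [R5 at ε]
2. g(g(c, c), pair(g(g(c, g(c, c)), g(c, b)), b))  →  g(c, pair(g(g(c, g(c, c)), g(c, b)), b))   [R5 at 1]
3. g(c, pair(g(g(c, g(c, c)), g(c, b)), b))  →  pair(g(g(c, g(c, c)), g(c, b)), b)   [R5 at ε]
4. pair(g(g(c, g(c, c)), g(c, b)), b)  →  pair(g(g(c, c), g(c, b)), b)   [R5 at 1.1]
5. pair(g(g(c, c), g(c, b)), b)  →  pair(g(c, g(c, b)), b)   [R5 at 1.1]
6. pair(g(c, g(c, b)), b)  →  pair(g(c, b), b)   [R5 at 1]
7. pair(g(c, b), b)  →  pair(b, b)   [R5 at 1]

pair(b, b)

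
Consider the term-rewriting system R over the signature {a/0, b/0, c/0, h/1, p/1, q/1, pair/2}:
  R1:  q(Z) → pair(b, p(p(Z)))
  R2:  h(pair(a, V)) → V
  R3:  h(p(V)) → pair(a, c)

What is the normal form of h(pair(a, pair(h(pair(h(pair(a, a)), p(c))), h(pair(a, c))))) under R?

1. h(pair(a, pair(h(pair(h(pair(a, a)), p(c))), h(pair(a, c)))))  →  pair(h(pair(h(pair(a, a)), p(c))), h(pair(a, c)))   [R2 at ε]
2. pair(h(pair(h(pair(a, a)), p(c))), h(pair(a, c)))  →  pair(h(pair(a, p(c))), h(pair(a, c)))   [R2 at 1.1.1]
3. pair(h(pair(a, p(c))), h(pair(a, c)))  →  pair(p(c), h(pair(a, c)))   [R2 at 1]
4. pair(p(c), h(pair(a, c)))  →  pair(p(c), c)   [R2 at 2]

pair(p(c), c)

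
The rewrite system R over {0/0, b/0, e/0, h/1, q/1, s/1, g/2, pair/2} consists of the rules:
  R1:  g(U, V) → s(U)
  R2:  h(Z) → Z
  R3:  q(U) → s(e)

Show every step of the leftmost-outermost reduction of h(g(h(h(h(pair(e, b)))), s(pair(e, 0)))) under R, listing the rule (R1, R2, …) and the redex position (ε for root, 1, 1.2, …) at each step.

s(pair(e, b))

1. h(g(h(h(h(pair(e, b)))), s(pair(e, 0))))  →  g(h(h(h(pair(e, b)))), s(pair(e, 0)))   [R2 at ε]
2. g(h(h(h(pair(e, b)))), s(pair(e, 0)))  →  s(h(h(h(pair(e, b)))))   [R1 at ε]
3. s(h(h(h(pair(e, b)))))  →  s(h(h(pair(e, b))))   [R2 at 1]
4. s(h(h(pair(e, b))))  →  s(h(pair(e, b)))   [R2 at 1]
5. s(h(pair(e, b)))  →  s(pair(e, b))   [R2 at 1]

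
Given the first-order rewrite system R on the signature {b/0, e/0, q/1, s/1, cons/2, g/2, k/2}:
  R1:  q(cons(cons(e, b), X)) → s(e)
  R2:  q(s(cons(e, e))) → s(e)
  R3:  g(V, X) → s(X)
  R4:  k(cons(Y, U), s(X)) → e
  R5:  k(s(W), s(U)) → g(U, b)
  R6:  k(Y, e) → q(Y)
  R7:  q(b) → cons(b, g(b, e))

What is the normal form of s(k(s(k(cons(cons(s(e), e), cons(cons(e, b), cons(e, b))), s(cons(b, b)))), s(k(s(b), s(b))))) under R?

s(s(b))

1. s(k(s(k(cons(cons(s(e), e), cons(cons(e, b), cons(e, b))), s(cons(b, b)))), s(k(s(b), s(b)))))  →  s(g(k(s(b), s(b)), b))   [R5 at 1]
2. s(g(k(s(b), s(b)), b))  →  s(s(b))   [R3 at 1]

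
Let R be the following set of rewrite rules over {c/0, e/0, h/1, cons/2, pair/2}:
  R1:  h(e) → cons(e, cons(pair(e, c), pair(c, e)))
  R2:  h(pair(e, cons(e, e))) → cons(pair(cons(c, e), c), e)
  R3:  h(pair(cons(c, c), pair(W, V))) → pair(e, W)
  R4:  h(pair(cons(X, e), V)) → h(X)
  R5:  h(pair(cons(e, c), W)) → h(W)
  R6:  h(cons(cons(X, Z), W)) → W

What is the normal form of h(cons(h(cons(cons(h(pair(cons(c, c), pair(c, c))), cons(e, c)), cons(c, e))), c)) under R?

c

1. h(cons(h(cons(cons(h(pair(cons(c, c), pair(c, c))), cons(e, c)), cons(c, e))), c))  →  h(cons(cons(c, e), c))   [R6 at 1.1]
2. h(cons(cons(c, e), c))  →  c   [R6 at ε]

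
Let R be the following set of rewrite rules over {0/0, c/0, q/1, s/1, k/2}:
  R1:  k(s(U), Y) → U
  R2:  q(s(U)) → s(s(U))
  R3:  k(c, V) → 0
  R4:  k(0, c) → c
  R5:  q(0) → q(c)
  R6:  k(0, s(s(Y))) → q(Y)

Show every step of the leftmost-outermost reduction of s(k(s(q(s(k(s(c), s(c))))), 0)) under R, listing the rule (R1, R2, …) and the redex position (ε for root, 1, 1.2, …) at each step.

s(s(s(c)))

1. s(k(s(q(s(k(s(c), s(c))))), 0))  →  s(q(s(k(s(c), s(c)))))   [R1 at 1]
2. s(q(s(k(s(c), s(c)))))  →  s(s(s(k(s(c), s(c)))))   [R2 at 1]
3. s(s(s(k(s(c), s(c)))))  →  s(s(s(c)))   [R1 at 1.1.1]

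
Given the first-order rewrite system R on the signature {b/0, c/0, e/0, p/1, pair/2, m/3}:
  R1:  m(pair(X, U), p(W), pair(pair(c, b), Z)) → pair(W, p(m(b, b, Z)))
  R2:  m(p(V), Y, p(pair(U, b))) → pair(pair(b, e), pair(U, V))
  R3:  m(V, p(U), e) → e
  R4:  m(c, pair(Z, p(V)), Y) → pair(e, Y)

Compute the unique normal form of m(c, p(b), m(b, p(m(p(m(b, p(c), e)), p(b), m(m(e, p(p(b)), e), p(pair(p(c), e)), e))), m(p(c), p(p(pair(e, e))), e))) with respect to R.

1. m(c, p(b), m(b, p(m(p(m(b, p(c), e)), p(b), m(m(e, p(p(b)), e), p(pair(p(c), e)), e))), m(p(c), p(p(pair(e, e))), e)))  →  m(c, p(b), m(b, p(m(p(e), p(b), m(m(e, p(p(b)), e), p(pair(p(c), e)), e))), m(p(c), p(p(pair(e, e))), e)))   [R3 at 3.2.1.1.1]
2. m(c, p(b), m(b, p(m(p(e), p(b), m(m(e, p(p(b)), e), p(pair(p(c), e)), e))), m(p(c), p(p(pair(e, e))), e)))  →  m(c, p(b), m(b, p(m(p(e), p(b), e)), m(p(c), p(p(pair(e, e))), e)))   [R3 at 3.2.1.3]
3. m(c, p(b), m(b, p(m(p(e), p(b), e)), m(p(c), p(p(pair(e, e))), e)))  →  m(c, p(b), m(b, p(e), m(p(c), p(p(pair(e, e))), e)))   [R3 at 3.2.1]
4. m(c, p(b), m(b, p(e), m(p(c), p(p(pair(e, e))), e)))  →  m(c, p(b), m(b, p(e), e))   [R3 at 3.3]
5. m(c, p(b), m(b, p(e), e))  →  m(c, p(b), e)   [R3 at 3]
6. m(c, p(b), e)  →  e   [R3 at ε]

e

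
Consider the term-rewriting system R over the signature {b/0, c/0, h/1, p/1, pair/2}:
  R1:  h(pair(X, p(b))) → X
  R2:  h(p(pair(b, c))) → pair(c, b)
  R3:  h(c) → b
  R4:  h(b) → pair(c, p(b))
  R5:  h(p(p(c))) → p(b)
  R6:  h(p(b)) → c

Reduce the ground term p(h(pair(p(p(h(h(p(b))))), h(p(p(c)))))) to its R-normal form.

p(p(p(b)))

1. p(h(pair(p(p(h(h(p(b))))), h(p(p(c))))))  →  p(h(pair(p(p(h(c))), h(p(p(c))))))   [R6 at 1.1.1.1.1.1]
2. p(h(pair(p(p(h(c))), h(p(p(c))))))  →  p(h(pair(p(p(b)), h(p(p(c))))))   [R3 at 1.1.1.1.1]
3. p(h(pair(p(p(b)), h(p(p(c))))))  →  p(h(pair(p(p(b)), p(b))))   [R5 at 1.1.2]
4. p(h(pair(p(p(b)), p(b))))  →  p(p(p(b)))   [R1 at 1]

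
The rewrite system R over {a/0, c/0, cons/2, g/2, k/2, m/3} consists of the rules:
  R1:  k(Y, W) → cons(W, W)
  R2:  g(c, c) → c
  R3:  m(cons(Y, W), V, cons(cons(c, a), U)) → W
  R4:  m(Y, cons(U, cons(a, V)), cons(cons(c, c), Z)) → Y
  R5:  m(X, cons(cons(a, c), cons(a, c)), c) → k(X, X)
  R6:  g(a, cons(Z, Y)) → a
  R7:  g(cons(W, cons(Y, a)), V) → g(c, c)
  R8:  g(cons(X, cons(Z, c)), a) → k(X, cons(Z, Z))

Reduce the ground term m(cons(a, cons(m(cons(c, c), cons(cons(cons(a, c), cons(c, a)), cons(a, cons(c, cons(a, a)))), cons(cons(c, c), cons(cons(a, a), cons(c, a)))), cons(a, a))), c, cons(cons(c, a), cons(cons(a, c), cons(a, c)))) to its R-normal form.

1. m(cons(a, cons(m(cons(c, c), cons(cons(cons(a, c), cons(c, a)), cons(a, cons(c, cons(a, a)))), cons(cons(c, c), cons(cons(a, a), cons(c, a)))), cons(a, a))), c, cons(cons(c, a), cons(cons(a, c), cons(a, c))))  →  cons(m(cons(c, c), cons(cons(cons(a, c), cons(c, a)), cons(a, cons(c, cons(a, a)))), cons(cons(c, c), cons(cons(a, a), cons(c, a)))), cons(a, a))   [R3 at ε]
2. cons(m(cons(c, c), cons(cons(cons(a, c), cons(c, a)), cons(a, cons(c, cons(a, a)))), cons(cons(c, c), cons(cons(a, a), cons(c, a)))), cons(a, a))  →  cons(cons(c, c), cons(a, a))   [R4 at 1]

cons(cons(c, c), cons(a, a))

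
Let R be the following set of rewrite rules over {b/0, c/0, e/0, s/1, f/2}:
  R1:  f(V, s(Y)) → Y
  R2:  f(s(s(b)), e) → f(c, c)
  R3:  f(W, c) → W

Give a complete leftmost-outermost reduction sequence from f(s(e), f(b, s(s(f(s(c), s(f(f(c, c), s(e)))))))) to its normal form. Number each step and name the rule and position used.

1. f(s(e), f(b, s(s(f(s(c), s(f(f(c, c), s(e))))))))  →  f(s(e), s(f(s(c), s(f(f(c, c), s(e))))))   [R1 at 2]
2. f(s(e), s(f(s(c), s(f(f(c, c), s(e))))))  →  f(s(c), s(f(f(c, c), s(e))))   [R1 at ε]
3. f(s(c), s(f(f(c, c), s(e))))  →  f(f(c, c), s(e))   [R1 at ε]
4. f(f(c, c), s(e))  →  e   [R1 at ε]

e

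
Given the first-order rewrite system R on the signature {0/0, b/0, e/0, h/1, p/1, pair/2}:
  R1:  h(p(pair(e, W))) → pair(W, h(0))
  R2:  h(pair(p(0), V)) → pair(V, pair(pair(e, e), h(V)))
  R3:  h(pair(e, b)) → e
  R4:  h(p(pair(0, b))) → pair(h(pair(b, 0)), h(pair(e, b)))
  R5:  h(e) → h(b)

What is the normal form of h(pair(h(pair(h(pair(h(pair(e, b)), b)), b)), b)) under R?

e

1. h(pair(h(pair(h(pair(h(pair(e, b)), b)), b)), b))  →  h(pair(h(pair(h(pair(e, b)), b)), b))   [R3 at 1.1.1.1.1.1]
2. h(pair(h(pair(h(pair(e, b)), b)), b))  →  h(pair(h(pair(e, b)), b))   [R3 at 1.1.1.1]
3. h(pair(h(pair(e, b)), b))  →  h(pair(e, b))   [R3 at 1.1]
4. h(pair(e, b))  →  e   [R3 at ε]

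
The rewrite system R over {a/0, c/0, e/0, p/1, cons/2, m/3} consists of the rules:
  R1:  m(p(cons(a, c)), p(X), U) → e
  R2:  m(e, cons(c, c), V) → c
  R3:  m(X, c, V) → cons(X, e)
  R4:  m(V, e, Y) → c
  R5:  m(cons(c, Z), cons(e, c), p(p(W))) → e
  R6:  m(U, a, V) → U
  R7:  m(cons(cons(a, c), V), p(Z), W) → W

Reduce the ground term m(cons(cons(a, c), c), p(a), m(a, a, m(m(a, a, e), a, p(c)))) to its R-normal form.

1. m(cons(cons(a, c), c), p(a), m(a, a, m(m(a, a, e), a, p(c))))  →  m(a, a, m(m(a, a, e), a, p(c)))   [R7 at ε]
2. m(a, a, m(m(a, a, e), a, p(c)))  →  a   [R6 at ε]

a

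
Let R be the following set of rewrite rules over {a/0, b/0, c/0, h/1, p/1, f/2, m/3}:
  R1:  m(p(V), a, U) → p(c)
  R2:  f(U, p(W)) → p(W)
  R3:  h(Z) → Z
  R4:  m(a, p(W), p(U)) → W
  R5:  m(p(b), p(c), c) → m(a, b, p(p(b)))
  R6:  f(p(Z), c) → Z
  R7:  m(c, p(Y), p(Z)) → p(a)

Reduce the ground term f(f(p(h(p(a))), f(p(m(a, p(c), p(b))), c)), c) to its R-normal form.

a

1. f(f(p(h(p(a))), f(p(m(a, p(c), p(b))), c)), c)  →  f(f(p(p(a)), f(p(m(a, p(c), p(b))), c)), c)   [R3 at 1.1.1]
2. f(f(p(p(a)), f(p(m(a, p(c), p(b))), c)), c)  →  f(f(p(p(a)), m(a, p(c), p(b))), c)   [R6 at 1.2]
3. f(f(p(p(a)), m(a, p(c), p(b))), c)  →  f(f(p(p(a)), c), c)   [R4 at 1.2]
4. f(f(p(p(a)), c), c)  →  f(p(a), c)   [R6 at 1]
5. f(p(a), c)  →  a   [R6 at ε]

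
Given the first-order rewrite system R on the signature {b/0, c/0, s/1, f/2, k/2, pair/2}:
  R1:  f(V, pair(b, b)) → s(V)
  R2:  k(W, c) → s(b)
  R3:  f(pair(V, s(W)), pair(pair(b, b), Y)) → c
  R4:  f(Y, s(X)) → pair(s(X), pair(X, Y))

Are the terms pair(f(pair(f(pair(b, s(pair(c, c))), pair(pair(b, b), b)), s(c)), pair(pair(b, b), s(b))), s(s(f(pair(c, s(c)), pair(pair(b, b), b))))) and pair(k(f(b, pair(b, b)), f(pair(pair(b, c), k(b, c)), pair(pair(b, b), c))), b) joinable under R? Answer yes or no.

Reduce t₁ = pair(f(pair(f(pair(b, s(pair(c, c))), pair(pair(b, b), b)), s(c)), pair(pair(b, b), s(b))), s(s(f(pair(c, s(c)), pair(pair(b, b), b))))):
1. pair(f(pair(f(pair(b, s(pair(c, c))), pair(pair(b, b), b)), s(c)), pair(pair(b, b), s(b))), s(s(f(pair(c, s(c)), pair(pair(b, b), b)))))  →  pair(c, s(s(f(pair(c, s(c)), pair(pair(b, b), b)))))   [R3 at 1]
2. pair(c, s(s(f(pair(c, s(c)), pair(pair(b, b), b)))))  →  pair(c, s(s(c)))   [R3 at 2.1.1]

Reduce t₂ = pair(k(f(b, pair(b, b)), f(pair(pair(b, c), k(b, c)), pair(pair(b, b), c))), b):
1. pair(k(f(b, pair(b, b)), f(pair(pair(b, c), k(b, c)), pair(pair(b, b), c))), b)  →  pair(k(s(b), f(pair(pair(b, c), k(b, c)), pair(pair(b, b), c))), b)   [R1 at 1.1]
2. pair(k(s(b), f(pair(pair(b, c), k(b, c)), pair(pair(b, b), c))), b)  →  pair(k(s(b), f(pair(pair(b, c), s(b)), pair(pair(b, b), c))), b)   [R2 at 1.2.1.2]
3. pair(k(s(b), f(pair(pair(b, c), s(b)), pair(pair(b, b), c))), b)  →  pair(k(s(b), c), b)   [R3 at 1.2]
4. pair(k(s(b), c), b)  →  pair(s(b), b)   [R2 at 1]

no — NF(t₁) = pair(c, s(s(c))), NF(t₂) = pair(s(b), b)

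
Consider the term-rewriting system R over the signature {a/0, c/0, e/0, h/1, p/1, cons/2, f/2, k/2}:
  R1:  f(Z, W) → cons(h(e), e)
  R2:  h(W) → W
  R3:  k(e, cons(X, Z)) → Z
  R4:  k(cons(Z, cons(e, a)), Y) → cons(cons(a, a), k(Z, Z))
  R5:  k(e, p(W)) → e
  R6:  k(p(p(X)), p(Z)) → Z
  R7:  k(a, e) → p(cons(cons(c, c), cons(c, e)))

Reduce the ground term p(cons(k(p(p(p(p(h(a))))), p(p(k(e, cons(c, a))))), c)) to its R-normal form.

1. p(cons(k(p(p(p(p(h(a))))), p(p(k(e, cons(c, a))))), c))  →  p(cons(p(k(e, cons(c, a))), c))   [R6 at 1.1]
2. p(cons(p(k(e, cons(c, a))), c))  →  p(cons(p(a), c))   [R3 at 1.1.1]

p(cons(p(a), c))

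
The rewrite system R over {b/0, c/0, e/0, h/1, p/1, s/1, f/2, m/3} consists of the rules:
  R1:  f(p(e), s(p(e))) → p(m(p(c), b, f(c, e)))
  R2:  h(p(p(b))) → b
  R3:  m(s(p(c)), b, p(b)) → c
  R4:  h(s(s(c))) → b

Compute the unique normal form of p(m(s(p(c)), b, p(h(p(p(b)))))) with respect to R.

p(c)

1. p(m(s(p(c)), b, p(h(p(p(b))))))  →  p(m(s(p(c)), b, p(b)))   [R2 at 1.3.1]
2. p(m(s(p(c)), b, p(b)))  →  p(c)   [R3 at 1]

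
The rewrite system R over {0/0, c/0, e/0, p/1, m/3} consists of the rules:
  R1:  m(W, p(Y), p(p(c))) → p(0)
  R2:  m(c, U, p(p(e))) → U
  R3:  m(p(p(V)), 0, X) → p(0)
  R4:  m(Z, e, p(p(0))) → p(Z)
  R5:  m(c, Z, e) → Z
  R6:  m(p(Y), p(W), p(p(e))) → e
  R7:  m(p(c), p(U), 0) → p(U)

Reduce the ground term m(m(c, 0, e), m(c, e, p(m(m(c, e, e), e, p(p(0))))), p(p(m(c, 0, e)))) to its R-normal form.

p(0)

1. m(m(c, 0, e), m(c, e, p(m(m(c, e, e), e, p(p(0))))), p(p(m(c, 0, e))))  →  m(0, m(c, e, p(m(m(c, e, e), e, p(p(0))))), p(p(m(c, 0, e))))   [R5 at 1]
2. m(0, m(c, e, p(m(m(c, e, e), e, p(p(0))))), p(p(m(c, 0, e))))  →  m(0, m(c, e, p(p(m(c, e, e)))), p(p(m(c, 0, e))))   [R4 at 2.3.1]
3. m(0, m(c, e, p(p(m(c, e, e)))), p(p(m(c, 0, e))))  →  m(0, m(c, e, p(p(e))), p(p(m(c, 0, e))))   [R5 at 2.3.1.1]
4. m(0, m(c, e, p(p(e))), p(p(m(c, 0, e))))  →  m(0, e, p(p(m(c, 0, e))))   [R2 at 2]
5. m(0, e, p(p(m(c, 0, e))))  →  m(0, e, p(p(0)))   [R5 at 3.1.1]
6. m(0, e, p(p(0)))  →  p(0)   [R4 at ε]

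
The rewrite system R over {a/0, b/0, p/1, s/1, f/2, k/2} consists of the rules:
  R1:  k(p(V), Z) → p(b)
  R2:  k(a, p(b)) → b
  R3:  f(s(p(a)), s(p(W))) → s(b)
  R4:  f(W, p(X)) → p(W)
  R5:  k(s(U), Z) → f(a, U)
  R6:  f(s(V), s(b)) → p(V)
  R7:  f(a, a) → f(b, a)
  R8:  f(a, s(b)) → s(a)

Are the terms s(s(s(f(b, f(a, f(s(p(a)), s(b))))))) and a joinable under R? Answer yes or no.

Reduce t₁ = s(s(s(f(b, f(a, f(s(p(a)), s(b))))))):
1. s(s(s(f(b, f(a, f(s(p(a)), s(b)))))))  →  s(s(s(f(b, f(a, p(p(a)))))))   [R6 at 1.1.1.2.2]
2. s(s(s(f(b, f(a, p(p(a)))))))  →  s(s(s(f(b, p(a)))))   [R4 at 1.1.1.2]
3. s(s(s(f(b, p(a)))))  →  s(s(s(p(b))))   [R4 at 1.1.1]

Reduce t₂ = a:

no — NF(t₁) = s(s(s(p(b)))), NF(t₂) = a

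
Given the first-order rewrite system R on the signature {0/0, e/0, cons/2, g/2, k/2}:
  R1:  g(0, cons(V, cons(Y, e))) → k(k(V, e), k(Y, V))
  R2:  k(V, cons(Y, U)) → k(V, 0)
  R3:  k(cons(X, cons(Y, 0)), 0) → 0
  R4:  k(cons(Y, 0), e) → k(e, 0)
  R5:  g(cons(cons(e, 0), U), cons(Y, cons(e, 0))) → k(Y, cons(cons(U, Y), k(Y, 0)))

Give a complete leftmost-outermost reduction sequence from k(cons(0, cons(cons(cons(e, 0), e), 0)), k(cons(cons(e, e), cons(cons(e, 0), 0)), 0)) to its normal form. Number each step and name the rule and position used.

1. k(cons(0, cons(cons(cons(e, 0), e), 0)), k(cons(cons(e, e), cons(cons(e, 0), 0)), 0))  →  k(cons(0, cons(cons(cons(e, 0), e), 0)), 0)   [R3 at 2]
2. k(cons(0, cons(cons(cons(e, 0), e), 0)), 0)  →  0   [R3 at ε]

0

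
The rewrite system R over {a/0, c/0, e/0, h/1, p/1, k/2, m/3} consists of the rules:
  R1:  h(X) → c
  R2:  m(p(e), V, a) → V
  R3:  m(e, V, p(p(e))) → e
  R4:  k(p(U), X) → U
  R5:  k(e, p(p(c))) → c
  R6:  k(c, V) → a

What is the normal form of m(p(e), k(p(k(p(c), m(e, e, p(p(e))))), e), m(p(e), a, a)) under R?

c

1. m(p(e), k(p(k(p(c), m(e, e, p(p(e))))), e), m(p(e), a, a))  →  m(p(e), k(p(c), m(e, e, p(p(e)))), m(p(e), a, a))   [R4 at 2]
2. m(p(e), k(p(c), m(e, e, p(p(e)))), m(p(e), a, a))  →  m(p(e), c, m(p(e), a, a))   [R4 at 2]
3. m(p(e), c, m(p(e), a, a))  →  m(p(e), c, a)   [R2 at 3]
4. m(p(e), c, a)  →  c   [R2 at ε]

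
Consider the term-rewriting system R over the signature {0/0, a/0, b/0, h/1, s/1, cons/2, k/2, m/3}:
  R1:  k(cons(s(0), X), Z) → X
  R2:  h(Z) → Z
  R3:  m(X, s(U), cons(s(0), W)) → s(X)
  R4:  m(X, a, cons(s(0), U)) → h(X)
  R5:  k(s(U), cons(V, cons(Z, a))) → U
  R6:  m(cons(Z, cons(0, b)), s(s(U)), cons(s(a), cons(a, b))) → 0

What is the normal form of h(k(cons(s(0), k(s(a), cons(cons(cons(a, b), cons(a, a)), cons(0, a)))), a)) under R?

1. h(k(cons(s(0), k(s(a), cons(cons(cons(a, b), cons(a, a)), cons(0, a)))), a))  →  k(cons(s(0), k(s(a), cons(cons(cons(a, b), cons(a, a)), cons(0, a)))), a)   [R2 at ε]
2. k(cons(s(0), k(s(a), cons(cons(cons(a, b), cons(a, a)), cons(0, a)))), a)  →  k(s(a), cons(cons(cons(a, b), cons(a, a)), cons(0, a)))   [R1 at ε]
3. k(s(a), cons(cons(cons(a, b), cons(a, a)), cons(0, a)))  →  a   [R5 at ε]

a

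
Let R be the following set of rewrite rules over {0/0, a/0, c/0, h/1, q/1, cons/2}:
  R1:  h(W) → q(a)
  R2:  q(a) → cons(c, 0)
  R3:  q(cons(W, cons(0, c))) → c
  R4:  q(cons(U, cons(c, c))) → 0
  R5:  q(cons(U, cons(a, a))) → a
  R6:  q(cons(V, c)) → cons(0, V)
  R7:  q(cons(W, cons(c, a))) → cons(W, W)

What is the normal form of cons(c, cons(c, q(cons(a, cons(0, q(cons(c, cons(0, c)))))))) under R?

cons(c, cons(c, c))

1. cons(c, cons(c, q(cons(a, cons(0, q(cons(c, cons(0, c))))))))  →  cons(c, cons(c, q(cons(a, cons(0, c)))))   [R3 at 2.2.1.2.2]
2. cons(c, cons(c, q(cons(a, cons(0, c)))))  →  cons(c, cons(c, c))   [R3 at 2.2]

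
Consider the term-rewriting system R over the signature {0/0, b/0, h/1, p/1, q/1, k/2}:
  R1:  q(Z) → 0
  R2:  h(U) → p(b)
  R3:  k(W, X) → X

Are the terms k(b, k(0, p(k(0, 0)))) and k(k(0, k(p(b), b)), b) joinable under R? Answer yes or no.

no — NF(t₁) = p(0), NF(t₂) = b

Reduce t₁ = k(b, k(0, p(k(0, 0)))):
1. k(b, k(0, p(k(0, 0))))  →  k(0, p(k(0, 0)))   [R3 at ε]
2. k(0, p(k(0, 0)))  →  p(k(0, 0))   [R3 at ε]
3. p(k(0, 0))  →  p(0)   [R3 at 1]

Reduce t₂ = k(k(0, k(p(b), b)), b):
1. k(k(0, k(p(b), b)), b)  →  b   [R3 at ε]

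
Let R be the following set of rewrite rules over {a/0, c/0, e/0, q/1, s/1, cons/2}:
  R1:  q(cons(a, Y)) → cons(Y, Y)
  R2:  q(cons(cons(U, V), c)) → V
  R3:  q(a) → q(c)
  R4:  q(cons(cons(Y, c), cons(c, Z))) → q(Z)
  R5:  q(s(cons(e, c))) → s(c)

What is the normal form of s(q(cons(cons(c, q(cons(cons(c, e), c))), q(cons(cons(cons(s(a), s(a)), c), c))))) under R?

s(e)

1. s(q(cons(cons(c, q(cons(cons(c, e), c))), q(cons(cons(cons(s(a), s(a)), c), c)))))  →  s(q(cons(cons(c, e), q(cons(cons(cons(s(a), s(a)), c), c)))))   [R2 at 1.1.1.2]
2. s(q(cons(cons(c, e), q(cons(cons(cons(s(a), s(a)), c), c)))))  →  s(q(cons(cons(c, e), c)))   [R2 at 1.1.2]
3. s(q(cons(cons(c, e), c)))  →  s(e)   [R2 at 1]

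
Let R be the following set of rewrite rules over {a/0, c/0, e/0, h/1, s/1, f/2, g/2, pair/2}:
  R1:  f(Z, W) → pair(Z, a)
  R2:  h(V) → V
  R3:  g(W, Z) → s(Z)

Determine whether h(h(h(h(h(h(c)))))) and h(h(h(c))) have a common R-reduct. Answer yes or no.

yes — NF(t₁) = c, NF(t₂) = c

Reduce t₁ = h(h(h(h(h(h(c)))))):
1. h(h(h(h(h(h(c))))))  →  h(h(h(h(h(c)))))   [R2 at ε]
2. h(h(h(h(h(c)))))  →  h(h(h(h(c))))   [R2 at ε]
3. h(h(h(h(c))))  →  h(h(h(c)))   [R2 at ε]
4. h(h(h(c)))  →  h(h(c))   [R2 at ε]
5. h(h(c))  →  h(c)   [R2 at ε]
6. h(c)  →  c   [R2 at ε]

Reduce t₂ = h(h(h(c))):
1. h(h(h(c)))  →  h(h(c))   [R2 at ε]
2. h(h(c))  →  h(c)   [R2 at ε]
3. h(c)  →  c   [R2 at ε]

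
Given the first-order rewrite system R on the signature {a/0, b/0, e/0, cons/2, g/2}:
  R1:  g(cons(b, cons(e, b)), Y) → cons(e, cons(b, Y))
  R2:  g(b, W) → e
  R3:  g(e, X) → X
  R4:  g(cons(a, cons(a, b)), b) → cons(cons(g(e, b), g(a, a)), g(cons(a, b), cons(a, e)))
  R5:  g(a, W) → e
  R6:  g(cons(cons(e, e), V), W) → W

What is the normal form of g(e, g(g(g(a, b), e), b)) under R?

b

1. g(e, g(g(g(a, b), e), b))  →  g(g(g(a, b), e), b)   [R3 at ε]
2. g(g(g(a, b), e), b)  →  g(g(e, e), b)   [R5 at 1.1]
3. g(g(e, e), b)  →  g(e, b)   [R3 at 1]
4. g(e, b)  →  b   [R3 at ε]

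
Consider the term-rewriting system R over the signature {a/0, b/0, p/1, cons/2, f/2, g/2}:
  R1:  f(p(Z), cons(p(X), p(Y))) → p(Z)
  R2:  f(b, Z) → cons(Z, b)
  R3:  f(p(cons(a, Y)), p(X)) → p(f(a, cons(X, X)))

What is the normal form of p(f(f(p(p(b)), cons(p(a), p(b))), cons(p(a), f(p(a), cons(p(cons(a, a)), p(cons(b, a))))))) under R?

1. p(f(f(p(p(b)), cons(p(a), p(b))), cons(p(a), f(p(a), cons(p(cons(a, a)), p(cons(b, a)))))))  →  p(f(p(p(b)), cons(p(a), f(p(a), cons(p(cons(a, a)), p(cons(b, a)))))))   [R1 at 1.1]
2. p(f(p(p(b)), cons(p(a), f(p(a), cons(p(cons(a, a)), p(cons(b, a)))))))  →  p(f(p(p(b)), cons(p(a), p(a))))   [R1 at 1.2.2]
3. p(f(p(p(b)), cons(p(a), p(a))))  →  p(p(p(b)))   [R1 at 1]

p(p(p(b)))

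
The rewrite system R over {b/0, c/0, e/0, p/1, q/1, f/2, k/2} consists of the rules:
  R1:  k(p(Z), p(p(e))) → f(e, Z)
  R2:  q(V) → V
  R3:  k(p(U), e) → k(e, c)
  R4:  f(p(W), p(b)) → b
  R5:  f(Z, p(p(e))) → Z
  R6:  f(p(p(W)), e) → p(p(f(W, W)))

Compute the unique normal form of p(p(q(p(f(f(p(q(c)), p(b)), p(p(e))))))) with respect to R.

p(p(p(b)))

1. p(p(q(p(f(f(p(q(c)), p(b)), p(p(e)))))))  →  p(p(p(f(f(p(q(c)), p(b)), p(p(e))))))   [R2 at 1.1]
2. p(p(p(f(f(p(q(c)), p(b)), p(p(e))))))  →  p(p(p(f(p(q(c)), p(b)))))   [R5 at 1.1.1]
3. p(p(p(f(p(q(c)), p(b)))))  →  p(p(p(b)))   [R4 at 1.1.1]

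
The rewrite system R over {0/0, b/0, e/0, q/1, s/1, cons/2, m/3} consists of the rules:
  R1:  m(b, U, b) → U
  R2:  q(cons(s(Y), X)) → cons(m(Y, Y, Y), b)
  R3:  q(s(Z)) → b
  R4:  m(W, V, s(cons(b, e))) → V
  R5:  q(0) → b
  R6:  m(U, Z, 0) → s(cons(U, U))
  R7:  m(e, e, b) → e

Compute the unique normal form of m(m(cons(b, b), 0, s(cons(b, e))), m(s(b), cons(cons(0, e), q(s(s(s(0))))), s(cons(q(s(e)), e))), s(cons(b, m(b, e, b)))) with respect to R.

1. m(m(cons(b, b), 0, s(cons(b, e))), m(s(b), cons(cons(0, e), q(s(s(s(0))))), s(cons(q(s(e)), e))), s(cons(b, m(b, e, b))))  →  m(0, m(s(b), cons(cons(0, e), q(s(s(s(0))))), s(cons(q(s(e)), e))), s(cons(b, m(b, e, b))))   [R4 at 1]
2. m(0, m(s(b), cons(cons(0, e), q(s(s(s(0))))), s(cons(q(s(e)), e))), s(cons(b, m(b, e, b))))  →  m(0, m(s(b), cons(cons(0, e), b), s(cons(q(s(e)), e))), s(cons(b, m(b, e, b))))   [R3 at 2.2.2]
3. m(0, m(s(b), cons(cons(0, e), b), s(cons(q(s(e)), e))), s(cons(b, m(b, e, b))))  →  m(0, m(s(b), cons(cons(0, e), b), s(cons(b, e))), s(cons(b, m(b, e, b))))   [R3 at 2.3.1.1]
4. m(0, m(s(b), cons(cons(0, e), b), s(cons(b, e))), s(cons(b, m(b, e, b))))  →  m(0, cons(cons(0, e), b), s(cons(b, m(b, e, b))))   [R4 at 2]
5. m(0, cons(cons(0, e), b), s(cons(b, m(b, e, b))))  →  m(0, cons(cons(0, e), b), s(cons(b, e)))   [R1 at 3.1.2]
6. m(0, cons(cons(0, e), b), s(cons(b, e)))  →  cons(cons(0, e), b)   [R4 at ε]

cons(cons(0, e), b)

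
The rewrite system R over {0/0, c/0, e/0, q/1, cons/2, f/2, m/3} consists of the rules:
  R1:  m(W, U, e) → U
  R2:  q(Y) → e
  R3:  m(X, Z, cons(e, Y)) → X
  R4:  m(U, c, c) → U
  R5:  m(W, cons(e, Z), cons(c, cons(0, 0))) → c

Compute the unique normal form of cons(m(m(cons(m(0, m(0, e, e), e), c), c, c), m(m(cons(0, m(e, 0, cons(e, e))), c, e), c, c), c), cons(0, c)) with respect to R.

1. cons(m(m(cons(m(0, m(0, e, e), e), c), c, c), m(m(cons(0, m(e, 0, cons(e, e))), c, e), c, c), c), cons(0, c))  →  cons(m(cons(m(0, m(0, e, e), e), c), m(m(cons(0, m(e, 0, cons(e, e))), c, e), c, c), c), cons(0, c))   [R4 at 1.1]
2. cons(m(cons(m(0, m(0, e, e), e), c), m(m(cons(0, m(e, 0, cons(e, e))), c, e), c, c), c), cons(0, c))  →  cons(m(cons(m(0, e, e), c), m(m(cons(0, m(e, 0, cons(e, e))), c, e), c, c), c), cons(0, c))   [R1 at 1.1.1]
3. cons(m(cons(m(0, e, e), c), m(m(cons(0, m(e, 0, cons(e, e))), c, e), c, c), c), cons(0, c))  →  cons(m(cons(e, c), m(m(cons(0, m(e, 0, cons(e, e))), c, e), c, c), c), cons(0, c))   [R1 at 1.1.1]
4. cons(m(cons(e, c), m(m(cons(0, m(e, 0, cons(e, e))), c, e), c, c), c), cons(0, c))  →  cons(m(cons(e, c), m(cons(0, m(e, 0, cons(e, e))), c, e), c), cons(0, c))   [R4 at 1.2]
5. cons(m(cons(e, c), m(cons(0, m(e, 0, cons(e, e))), c, e), c), cons(0, c))  →  cons(m(cons(e, c), c, c), cons(0, c))   [R1 at 1.2]
6. cons(m(cons(e, c), c, c), cons(0, c))  →  cons(cons(e, c), cons(0, c))   [R4 at 1]

cons(cons(e, c), cons(0, c))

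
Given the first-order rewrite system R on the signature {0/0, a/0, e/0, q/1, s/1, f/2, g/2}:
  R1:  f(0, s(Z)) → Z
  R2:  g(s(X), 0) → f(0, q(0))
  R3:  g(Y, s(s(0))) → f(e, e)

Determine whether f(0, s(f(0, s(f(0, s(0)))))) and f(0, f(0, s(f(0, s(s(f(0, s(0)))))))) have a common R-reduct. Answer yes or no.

yes — NF(t₁) = 0, NF(t₂) = 0

Reduce t₁ = f(0, s(f(0, s(f(0, s(0)))))):
1. f(0, s(f(0, s(f(0, s(0))))))  →  f(0, s(f(0, s(0))))   [R1 at ε]
2. f(0, s(f(0, s(0))))  →  f(0, s(0))   [R1 at ε]
3. f(0, s(0))  →  0   [R1 at ε]

Reduce t₂ = f(0, f(0, s(f(0, s(s(f(0, s(0)))))))):
1. f(0, f(0, s(f(0, s(s(f(0, s(0))))))))  →  f(0, f(0, s(s(f(0, s(0))))))   [R1 at 2]
2. f(0, f(0, s(s(f(0, s(0))))))  →  f(0, s(f(0, s(0))))   [R1 at 2]
3. f(0, s(f(0, s(0))))  →  f(0, s(0))   [R1 at ε]
4. f(0, s(0))  →  0   [R1 at ε]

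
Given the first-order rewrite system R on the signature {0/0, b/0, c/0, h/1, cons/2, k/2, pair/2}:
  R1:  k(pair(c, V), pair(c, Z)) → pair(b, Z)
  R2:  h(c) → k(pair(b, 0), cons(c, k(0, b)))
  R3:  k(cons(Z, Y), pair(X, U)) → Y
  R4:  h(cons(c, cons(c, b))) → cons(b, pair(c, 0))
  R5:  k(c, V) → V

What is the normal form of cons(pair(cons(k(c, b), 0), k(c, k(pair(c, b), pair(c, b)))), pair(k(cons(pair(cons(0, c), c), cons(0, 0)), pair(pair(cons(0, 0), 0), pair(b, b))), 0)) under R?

cons(pair(cons(b, 0), pair(b, b)), pair(cons(0, 0), 0))

1. cons(pair(cons(k(c, b), 0), k(c, k(pair(c, b), pair(c, b)))), pair(k(cons(pair(cons(0, c), c), cons(0, 0)), pair(pair(cons(0, 0), 0), pair(b, b))), 0))  →  cons(pair(cons(b, 0), k(c, k(pair(c, b), pair(c, b)))), pair(k(cons(pair(cons(0, c), c), cons(0, 0)), pair(pair(cons(0, 0), 0), pair(b, b))), 0))   [R5 at 1.1.1]
2. cons(pair(cons(b, 0), k(c, k(pair(c, b), pair(c, b)))), pair(k(cons(pair(cons(0, c), c), cons(0, 0)), pair(pair(cons(0, 0), 0), pair(b, b))), 0))  →  cons(pair(cons(b, 0), k(pair(c, b), pair(c, b))), pair(k(cons(pair(cons(0, c), c), cons(0, 0)), pair(pair(cons(0, 0), 0), pair(b, b))), 0))   [R5 at 1.2]
3. cons(pair(cons(b, 0), k(pair(c, b), pair(c, b))), pair(k(cons(pair(cons(0, c), c), cons(0, 0)), pair(pair(cons(0, 0), 0), pair(b, b))), 0))  →  cons(pair(cons(b, 0), pair(b, b)), pair(k(cons(pair(cons(0, c), c), cons(0, 0)), pair(pair(cons(0, 0), 0), pair(b, b))), 0))   [R1 at 1.2]
4. cons(pair(cons(b, 0), pair(b, b)), pair(k(cons(pair(cons(0, c), c), cons(0, 0)), pair(pair(cons(0, 0), 0), pair(b, b))), 0))  →  cons(pair(cons(b, 0), pair(b, b)), pair(cons(0, 0), 0))   [R3 at 2.1]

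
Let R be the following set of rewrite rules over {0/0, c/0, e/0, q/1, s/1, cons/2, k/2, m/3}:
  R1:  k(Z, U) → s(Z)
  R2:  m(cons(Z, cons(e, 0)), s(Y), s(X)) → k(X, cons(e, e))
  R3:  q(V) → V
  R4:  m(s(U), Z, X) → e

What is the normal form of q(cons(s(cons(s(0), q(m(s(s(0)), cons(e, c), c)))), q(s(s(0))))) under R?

cons(s(cons(s(0), e)), s(s(0)))

1. q(cons(s(cons(s(0), q(m(s(s(0)), cons(e, c), c)))), q(s(s(0)))))  →  cons(s(cons(s(0), q(m(s(s(0)), cons(e, c), c)))), q(s(s(0))))   [R3 at ε]
2. cons(s(cons(s(0), q(m(s(s(0)), cons(e, c), c)))), q(s(s(0))))  →  cons(s(cons(s(0), m(s(s(0)), cons(e, c), c))), q(s(s(0))))   [R3 at 1.1.2]
3. cons(s(cons(s(0), m(s(s(0)), cons(e, c), c))), q(s(s(0))))  →  cons(s(cons(s(0), e)), q(s(s(0))))   [R4 at 1.1.2]
4. cons(s(cons(s(0), e)), q(s(s(0))))  →  cons(s(cons(s(0), e)), s(s(0)))   [R3 at 2]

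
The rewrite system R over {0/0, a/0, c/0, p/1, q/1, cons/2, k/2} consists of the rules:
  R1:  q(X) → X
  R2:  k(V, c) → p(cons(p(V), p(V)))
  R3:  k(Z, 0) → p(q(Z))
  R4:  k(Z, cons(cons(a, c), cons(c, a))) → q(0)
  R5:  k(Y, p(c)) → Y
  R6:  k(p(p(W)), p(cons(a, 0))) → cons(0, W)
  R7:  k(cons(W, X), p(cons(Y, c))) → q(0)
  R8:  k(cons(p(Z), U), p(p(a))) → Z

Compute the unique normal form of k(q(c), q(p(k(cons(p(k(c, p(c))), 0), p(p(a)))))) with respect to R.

1. k(q(c), q(p(k(cons(p(k(c, p(c))), 0), p(p(a))))))  →  k(c, q(p(k(cons(p(k(c, p(c))), 0), p(p(a))))))   [R1 at 1]
2. k(c, q(p(k(cons(p(k(c, p(c))), 0), p(p(a))))))  →  k(c, p(k(cons(p(k(c, p(c))), 0), p(p(a)))))   [R1 at 2]
3. k(c, p(k(cons(p(k(c, p(c))), 0), p(p(a)))))  →  k(c, p(k(c, p(c))))   [R8 at 2.1]
4. k(c, p(k(c, p(c))))  →  k(c, p(c))   [R5 at 2.1]
5. k(c, p(c))  →  c   [R5 at ε]

c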